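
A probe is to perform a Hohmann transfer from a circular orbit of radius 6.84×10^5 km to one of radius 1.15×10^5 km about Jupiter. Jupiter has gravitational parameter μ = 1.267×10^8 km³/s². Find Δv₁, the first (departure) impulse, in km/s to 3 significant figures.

Δv₁ = 6.31 km/s

Transfer-ellipse semi-major axis a_t = (r₁ + r₂)/2 = (6.840×10^5 + 1.150×10^5)/2 = 3.995×10^5 km.
On the circular orbit at r = 6.840×10^5 km, v_c = √(μ/r) = 13.61 km/s.
Vis-viva on the transfer ellipse at r = 6.840×10^5 km gives v_t = √[μ(2/r − 1/a_t)] = 7.302 km/s.
Δv₁ = |v_t − v_c| = |7.302 − 13.61| = 6.308 km/s.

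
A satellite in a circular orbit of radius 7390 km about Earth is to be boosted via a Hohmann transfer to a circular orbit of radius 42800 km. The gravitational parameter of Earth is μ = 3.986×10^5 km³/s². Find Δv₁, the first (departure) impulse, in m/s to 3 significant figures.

Semi-major axis of the transfer orbit: a_t = (7390 + 42800)/2 = 25095 km.
Circular speed at r = 7390 km: v_c = √(μ/r) = 7.344 km/s.
Transfer-orbit speed at the same r (vis-viva, a = a_t): v_t = √[μ(2/r − 1/a_t)] = 9.591 km/s.
Δv₁ = |v_t − v_c| = |9.591 − 7.344| = 2.247 km/s.

Δv₁ = 2250 m/s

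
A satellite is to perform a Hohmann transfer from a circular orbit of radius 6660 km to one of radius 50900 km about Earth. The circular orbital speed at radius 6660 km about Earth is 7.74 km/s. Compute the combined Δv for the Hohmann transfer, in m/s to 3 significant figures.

From the circular-orbit relation v² = μ/r at r = 6660 km: μ = v²r = (7.74)² × 6660 = 3.98985×10^5 km³/s².
The Hohmann ellipse has a_t = (r₁ + r₂)/2 = 28780 km.
Circular speed at r₁: v₁ = √(μ/r₁) = √(3.98985×10^5/6660) = 7.7400 km/s.
Transfer-orbit speed at r₁ (vis-viva equation): v_p = √[μ(2/r₁ − 1/a_t)] = 10.293 km/s.
First burn Δv₁ = |v_p − v₁| = 2.553 km/s.
Circular speed at r₂: v₂ = √(μ/r₂) = 2.800 km/s.
Transfer-orbit speed at r₂: v_a = √[μ(2/r₂ − 1/a_t)] = 1.347 km/s.
Second burn Δv₂ = |v₂ − v_a| = 1.453 km/s.
Δv = Δv₁ + Δv₂ = 2.553 + 1.453 = 4.006 km/s.

Δv = 4010 m/s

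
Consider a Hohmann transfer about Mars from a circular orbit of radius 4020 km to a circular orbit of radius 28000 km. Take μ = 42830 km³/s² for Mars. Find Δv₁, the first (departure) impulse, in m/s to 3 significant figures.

Δv₁ = 1050 m/s

Semi-major axis of the transfer orbit: a_t = (4020 + 28000)/2 = 16010 km.
On the circular orbit at r = 4020 km, v_c = √(μ/r) = 3.264 km/s.
Vis-viva on the transfer ellipse at r = 4020 km gives v_t = √[μ(2/r − 1/a_t)] = 4.317 km/s.
Δv₁ = |v_t − v_c| = |4.317 − 3.264| = 1.053 km/s.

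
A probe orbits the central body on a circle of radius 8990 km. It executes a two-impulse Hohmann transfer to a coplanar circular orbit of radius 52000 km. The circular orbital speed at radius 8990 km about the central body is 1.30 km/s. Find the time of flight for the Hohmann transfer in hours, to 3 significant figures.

t = 37.7 hours

From the circular-orbit relation v² = μ/r at r = 8990 km: μ = v²r = (1.30)² × 8990 = 15193.1 km³/s².
Transfer-ellipse semi-major axis a_t = (r₁ + r₂)/2 = (8990 + 52000)/2 = 30495 km.
Half the transfer-orbit period gives t = π√(a_t³/μ) = 1.357×10^5 s.
Converting: 1.357×10^5 s ÷ 3600 s/hour = 37.7 hours.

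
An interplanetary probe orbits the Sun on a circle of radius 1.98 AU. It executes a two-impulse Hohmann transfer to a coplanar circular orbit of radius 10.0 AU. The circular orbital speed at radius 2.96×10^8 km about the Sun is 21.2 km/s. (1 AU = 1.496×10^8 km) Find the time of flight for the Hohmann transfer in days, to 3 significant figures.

From the circular-orbit relation v² = μ/r at r = 2.96×10^8 km: μ = v²r = (21.2)² × 2.96×10^8 = 1.33034×10^11 km³/s².
In km: r₁ = 1.98 × 1.496×10^8 = 2.96208×10^8 km; r₂ = 10.0 × 1.496×10^8 = 1.496×10^9 km.
Transfer-ellipse semi-major axis a_t = (r₁ + r₂)/2 = (2.96208×10^8 + 1.496×10^9)/2 = 8.96104×10^8 km.
By Kepler's third law the transfer-orbit period is T = 2π√(a_t³/μ), so t = T/2 = 2.310×10^8 s.
Converting: 2.310×10^8 s ÷ 86400 s/day = 2670 days.

t = 2670 days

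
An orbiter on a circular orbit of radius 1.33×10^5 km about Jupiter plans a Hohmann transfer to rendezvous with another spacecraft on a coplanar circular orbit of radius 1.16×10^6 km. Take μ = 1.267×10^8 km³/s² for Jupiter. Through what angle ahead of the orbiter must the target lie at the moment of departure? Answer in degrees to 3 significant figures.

The Hohmann ellipse has a_t = (r₁ + r₂)/2 = 6.465×10^5 km.
Transfer time t = π√(a_t³/μ) = 1.451×10^5 s.
The target's mean motion on its circular orbit is ω₂ = √(μ/r₂³) = 9.010×10^-6 rad/s.
Angle swept by the target during transfer: ω₂·t = 1.307 rad = 74.89°.
Arrival is 180° from departure on the ellipse, so φ = 180° − 74.89° = 105°.

φ = 105°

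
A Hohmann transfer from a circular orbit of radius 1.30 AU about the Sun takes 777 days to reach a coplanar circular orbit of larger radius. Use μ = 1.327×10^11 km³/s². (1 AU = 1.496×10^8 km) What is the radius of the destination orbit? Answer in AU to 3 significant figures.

r₂ = 3.95 AU

In km: r₁ = 1.30 × 1.496×10^8 = 1.9448×10^8 km.
Transfer time t = 777 days = 6.71328×10^7 s, and t = π√(a_t³/μ).
So a_t = (μ t²/π²)^(1/3) = (1.327×10^11 × (6.71328×10^7)² / π²)^(1/3) = 3.9278×10^8 km.
Since a_t = (r₁ + r₂)/2, r₂ = 2a_t − r₁ = 2×3.9278×10^8 − 1.9448×10^8 = 5.9108×10^8 km.
In AU: r₂ = 5.9108×10^8 / 1.496×10^8 = 3.95 AU.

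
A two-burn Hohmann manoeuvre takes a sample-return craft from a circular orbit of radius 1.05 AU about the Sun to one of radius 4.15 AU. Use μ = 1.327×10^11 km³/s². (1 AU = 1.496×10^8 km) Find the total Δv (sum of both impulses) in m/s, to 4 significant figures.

In km: r₁ = 1.05 × 1.496×10^8 = 1.5708×10^8 km; r₂ = 4.15 × 1.496×10^8 = 6.2084×10^8 km.
Semi-major axis of the transfer orbit: a_t = (1.5708×10^8 + 6.2084×10^8)/2 = 3.8896×10^8 km.
At r₁ the circular-orbit speed is v₁ = √(μ/r₁) = 29.0653 km/s.
On the transfer ellipse at r₁, vis-viva gives v_p = √[μ(2/r₁ − 1/a_t)] = 36.7208 km/s.
First burn Δv₁ = |v_p − v₁| = 7.6555 km/s.
Circular speed at r₂: v₂ = √(μ/r₂) = 14.6199 km/s.
Transfer-orbit speed at r₂: v_a = √[μ(2/r₂ − 1/a_t)] = 9.29081 km/s.
Second burn Δv₂ = |v₂ − v_a| = 5.3291 km/s.
Total Δv = Δv₁ + Δv₂ = 12.98 km/s.

Δv = 12980 m/s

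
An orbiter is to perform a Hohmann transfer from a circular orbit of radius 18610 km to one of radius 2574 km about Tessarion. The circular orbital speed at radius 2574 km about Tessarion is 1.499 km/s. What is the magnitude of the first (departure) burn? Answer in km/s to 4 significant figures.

Δv₁ = 0.2827 km/s

From the circular-orbit relation v² = μ/r at r = 2574 km: μ = v²r = (1.499)² × 2574 = 5783.78 km³/s².
The Hohmann ellipse has a_t = (r₁ + r₂)/2 = 10592 km.
Circular speed at r = 18610 km: v_c = √(μ/r) = 0.5575 km/s.
Transfer-orbit speed at the same r (vis-viva, a = a_t): v_t = √[μ(2/r − 1/a_t)] = 0.2748 km/s.
Δv₁ = |v_t − v_c| = |0.2748 − 0.5575| = 0.2827 km/s.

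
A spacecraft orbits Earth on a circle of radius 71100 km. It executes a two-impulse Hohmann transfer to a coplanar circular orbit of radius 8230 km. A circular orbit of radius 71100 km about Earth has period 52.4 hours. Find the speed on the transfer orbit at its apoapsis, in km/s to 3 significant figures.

v = 1.08 km/s

From Kepler's third law T² = 4π²r³/μ at r = 71100 km, T = 52.4 hours = 52.4 × 3600 s = 1.8864×10^5 s: μ = 4π²r³/T² = 3.98750×10^5 km³/s².
The Hohmann ellipse has a_t = (r₁ + r₂)/2 = 39665 km.
At apoapsis, r = 71100 km.
Applying v² = μ(2/r − 1/a_t): v = 1.079 km/s.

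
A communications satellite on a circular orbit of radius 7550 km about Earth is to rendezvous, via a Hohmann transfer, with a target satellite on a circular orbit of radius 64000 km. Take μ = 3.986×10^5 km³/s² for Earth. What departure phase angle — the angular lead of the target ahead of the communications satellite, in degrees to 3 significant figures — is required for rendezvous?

Semi-major axis of the transfer orbit: a_t = (7550 + 64000)/2 = 35775 km.
Transfer time t = π√(a_t³/μ) = 33670 s.
The target's mean motion on its circular orbit is ω₂ = √(μ/r₂³) = 3.899×10^-5 rad/s.
Angle swept by the target during transfer: ω₂·t = 1.313 rad = 75.23°.
The communications satellite traverses 180° on the transfer ellipse, so the target must lead by 180° − 75.23° = 105°.

φ = 105°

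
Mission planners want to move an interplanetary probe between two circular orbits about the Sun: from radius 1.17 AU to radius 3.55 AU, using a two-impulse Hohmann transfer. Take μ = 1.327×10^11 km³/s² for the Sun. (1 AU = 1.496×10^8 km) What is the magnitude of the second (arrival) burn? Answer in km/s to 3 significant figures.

Δv₂ = 4.68 km/s

In km: r₁ = 1.17 × 1.496×10^8 = 1.75032×10^8 km; r₂ = 3.55 × 1.496×10^8 = 5.3108×10^8 km.
The Hohmann ellipse has a_t = (r₁ + r₂)/2 = 3.53056×10^8 km.
Circular speed at r = 5.3108×10^8 km: v_c = √(μ/r) = 15.807 km/s.
Transfer-orbit speed at the same r (vis-viva, a = a_t): v_t = √[μ(2/r − 1/a_t)] = 11.130 km/s.
Δv₂ = |v_t − v_c| = |11.130 − 15.807| = 4.677 km/s.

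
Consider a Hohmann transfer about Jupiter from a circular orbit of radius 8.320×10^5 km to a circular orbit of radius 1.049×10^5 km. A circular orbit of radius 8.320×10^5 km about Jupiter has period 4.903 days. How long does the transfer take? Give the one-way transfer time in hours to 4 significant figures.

From Kepler's third law T² = 4π²r³/μ at r = 8.320×10^5 km, T = 4.903 days = 4.903 × 86400 s = 4.236192×10^5 s: μ = 4π²r³/T² = 1.26701×10^8 km³/s².
The Hohmann ellipse has a_t = (r₁ + r₂)/2 = 4.6845×10^5 km.
Half the transfer-orbit period gives t = π√(a_t³/μ) = 89490 s.
Converting: 89490 s ÷ 3600 s/hour = 24.86 hours.

t = 24.86 hours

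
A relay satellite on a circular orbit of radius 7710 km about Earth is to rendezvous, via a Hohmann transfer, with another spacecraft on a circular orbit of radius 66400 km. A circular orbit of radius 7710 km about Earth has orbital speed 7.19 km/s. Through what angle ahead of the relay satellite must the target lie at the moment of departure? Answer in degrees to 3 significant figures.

φ = 105°

From the circular-orbit relation v² = μ/r at r = 7710 km: μ = v²r = (7.19)² × 7710 = 3.98577×10^5 km³/s².
The Hohmann ellipse has a_t = (r₁ + r₂)/2 = 37055 km.
The half-period of the transfer ellipse is t = π√(a_t³/μ) = 35495 s.
Target angular speed ω₂ = √(μ/r₂³) = 3.6898×10^-5 rad/s.
Angle swept by the target during transfer: ω₂·t = 1.3097 rad = 75.04°.
The relay satellite traverses 180° on the transfer ellipse, so the target must lead by 180° − 75.04° = 105°.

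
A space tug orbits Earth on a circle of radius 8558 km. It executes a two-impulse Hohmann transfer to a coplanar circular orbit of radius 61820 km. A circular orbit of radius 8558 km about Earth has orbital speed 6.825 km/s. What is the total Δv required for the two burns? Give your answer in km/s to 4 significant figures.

From the circular-orbit relation v² = μ/r at r = 8558 km: μ = v²r = (6.825)² × 8558 = 3.98637×10^5 km³/s².
Transfer-ellipse semi-major axis a_t = (r₁ + r₂)/2 = (8558 + 61820)/2 = 35189 km.
Circular speed at r₁: v₁ = √(μ/r₁) = √(3.98637×10^5/8558) = 6.825 km/s.
Transfer-orbit speed at r₁ (vis-viva equation): v_p = √[μ(2/r₁ − 1/a_t)] = 9.046 km/s.
First burn Δv₁ = |v_p − v₁| = 2.221 km/s.
At r₂, v₂ = √(μ/r₂) = 2.539 km/s.
Transfer-orbit speed at r₂: v_a = √[μ(2/r₂ − 1/a_t)] = 1.252 km/s.
Second burn Δv₂ = |v₂ − v_a| = 1.287 km/s.
Δv = Δv₁ + Δv₂ = 2.221 + 1.287 = 3.508 km/s.

Δv = 3.508 km/s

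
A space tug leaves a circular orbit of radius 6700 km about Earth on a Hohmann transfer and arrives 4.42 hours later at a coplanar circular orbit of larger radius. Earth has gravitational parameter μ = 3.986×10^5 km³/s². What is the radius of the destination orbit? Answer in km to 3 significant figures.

Transfer time t = 4.42 hours = 15912 s, and t = π√(a_t³/μ).
So a_t = (μ t²/π²)^(1/3) = (3.986×10^5 × (15912)² / π²)^(1/3) = 21705 km.
Since a_t = (r₁ + r₂)/2, r₂ = 2a_t − r₁ = 2×21705 − 6700 = 36710 km.

r₂ = 36700 km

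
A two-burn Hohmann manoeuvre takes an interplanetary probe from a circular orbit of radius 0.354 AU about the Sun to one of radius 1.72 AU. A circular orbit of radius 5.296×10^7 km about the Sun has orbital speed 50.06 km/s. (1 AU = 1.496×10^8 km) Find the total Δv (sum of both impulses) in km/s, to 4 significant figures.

Δv = 23.85 km/s

From the circular-orbit relation v² = μ/r at r = 5.296×10^7 km: μ = v²r = (50.06)² × 5.296×10^7 = 1.32718×10^11 km³/s².
In km: r₁ = 0.354 × 1.496×10^8 = 5.29584×10^7 km; r₂ = 1.72 × 1.496×10^8 = 2.57312×10^8 km.
Semi-major axis of the transfer orbit: a_t = (5.29584×10^7 + 2.57312×10^8)/2 = 1.551352×10^8 km.
At r₁ the circular-orbit speed is v₁ = √(μ/r₁) = 50.06 km/s.
On the transfer ellipse at r₁, vis-viva gives v_p = √[μ(2/r₁ − 1/a_t)] = 64.47 km/s.
First burn Δv₁ = |v_p − v₁| = 14.41 km/s.
At r₂, v₂ = √(μ/r₂) = 22.711 km/s.
Transfer-orbit speed at r₂: v_a = √[μ(2/r₂ − 1/a_t)] = 13.269 km/s.
Second burn Δv₂ = |v₂ − v_a| = 9.442 km/s.
Δv = Δv₁ + Δv₂ = 14.41 + 9.442 = 23.85 km/s.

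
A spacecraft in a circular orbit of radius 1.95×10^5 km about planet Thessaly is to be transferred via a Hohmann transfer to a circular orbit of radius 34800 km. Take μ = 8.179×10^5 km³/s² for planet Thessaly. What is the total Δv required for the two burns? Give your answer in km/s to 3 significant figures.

The Hohmann ellipse has a_t = (r₁ + r₂)/2 = 1.149×10^5 km.
Circular speed at r₁: v₁ = √(μ/r₁) = √(8.179×10^5/1.950×10^5) = 2.0480 km/s.
Transfer-orbit speed at r₁ (vis-viva): v_a = √[μ(2/r₁ − 1/a_t)] = 1.1271 km/s.
First burn Δv₁ = |v_a − v₁| = 0.9209 km/s.
Circular speed at r₂: v₂ = √(μ/r₂) = 4.848 km/s.
Transfer-orbit speed at r₂: v_p = √[μ(2/r₂ − 1/a_t)] = 6.316 km/s.
Second burn Δv₂ = |v₂ − v_p| = 1.468 km/s.
Total Δv = Δv₁ + Δv₂ = 2.389 km/s.

Δv = 2.39 km/s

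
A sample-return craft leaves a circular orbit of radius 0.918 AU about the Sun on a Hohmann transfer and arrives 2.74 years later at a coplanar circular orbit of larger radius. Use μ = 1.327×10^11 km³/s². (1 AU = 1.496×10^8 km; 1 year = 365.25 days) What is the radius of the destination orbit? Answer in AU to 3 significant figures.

r₂ = 5.30 AU

In km: r₁ = 0.918 × 1.496×10^8 = 1.373328×10^8 km.
Transfer time t = 2.74 years × 365.25 × 86400 s = 8.6467824×10^7 s, and t = π√(a_t³/μ).
So a_t = (μ t²/π²)^(1/3) = (1.327×10^11 × (8.6467824×10^7)² / π²)^(1/3) = 4.6497×10^8 km.
Since a_t = (r₁ + r₂)/2, r₂ = 2a_t − r₁ = 2×4.6497×10^8 − 1.373328×10^8 = 7.926072×10^8 km.
In AU: r₂ = 7.926072×10^8 / 1.496×10^8 = 5.30 AU.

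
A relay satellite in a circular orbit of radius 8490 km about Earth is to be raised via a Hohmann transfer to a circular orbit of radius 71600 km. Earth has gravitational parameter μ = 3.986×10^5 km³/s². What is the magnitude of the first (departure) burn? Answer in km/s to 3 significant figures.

Transfer-ellipse semi-major axis a_t = (r₁ + r₂)/2 = (8490 + 71600)/2 = 40045 km.
Circular speed at r = 8490 km: v_c = √(μ/r) = 6.852 km/s.
Vis-viva on the transfer ellipse at r = 8490 km gives v_t = √[μ(2/r − 1/a_t)] = 9.162 km/s.
Δv₁ = |v_t − v_c| = |9.162 − 6.852| = 2.310 km/s.

Δv₁ = 2.31 km/s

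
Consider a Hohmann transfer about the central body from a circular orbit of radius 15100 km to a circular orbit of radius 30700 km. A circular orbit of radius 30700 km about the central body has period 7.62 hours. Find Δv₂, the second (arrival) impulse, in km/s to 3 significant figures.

From Kepler's third law T² = 4π²r³/μ at r = 30700 km, T = 7.62 hours = 7.62 × 3600 s = 27432 s: μ = 4π²r³/T² = 1.51796×10^6 km³/s².
Semi-major axis of the transfer orbit: a_t = (15100 + 30700)/2 = 22900 km.
Circular speed at r = 30700 km: v_c = √(μ/r) = 7.032 km/s.
Transfer-orbit speed at the same r (vis-viva, a = a_t): v_t = √[μ(2/r − 1/a_t)] = 5.710 km/s.
Δv₂ = |v_t − v_c| = |5.710 − 7.032| = 1.322 km/s.

Δv₂ = 1.32 km/s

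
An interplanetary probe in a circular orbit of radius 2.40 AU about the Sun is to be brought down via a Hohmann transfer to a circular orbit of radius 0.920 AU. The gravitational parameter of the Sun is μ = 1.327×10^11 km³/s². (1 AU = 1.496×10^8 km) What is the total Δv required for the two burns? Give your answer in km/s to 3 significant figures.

Δv = 11.2 km/s

In km: r₁ = 2.40 × 1.496×10^8 = 3.5904×10^8 km; r₂ = 0.920 × 1.496×10^8 = 1.37632×10^8 km.
Semi-major axis of the transfer orbit: a_t = (3.5904×10^8 + 1.37632×10^8)/2 = 2.48336×10^8 km.
At r₁ the circular-orbit speed is v₁ = √(μ/r₁) = 19.225 km/s.
On the transfer ellipse at r₁, vis-viva gives v_a = √[μ(2/r₁ − 1/a_t)] = 14.312 km/s.
First burn Δv₁ = |v_a − v₁| = 4.913 km/s.
Circular speed at r₂: v₂ = √(μ/r₂) = 31.051 km/s.
Transfer-orbit speed at r₂: v_p = √[μ(2/r₂ − 1/a_t)] = 37.336 km/s.
Second burn Δv₂ = |v₂ − v_p| = 6.285 km/s.
Δv = Δv₁ + Δv₂ = 4.913 + 6.285 = 11.20 km/s.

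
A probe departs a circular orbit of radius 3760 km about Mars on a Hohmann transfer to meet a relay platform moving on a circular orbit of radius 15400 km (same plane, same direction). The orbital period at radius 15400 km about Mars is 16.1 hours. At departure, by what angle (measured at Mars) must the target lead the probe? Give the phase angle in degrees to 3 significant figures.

From Kepler's third law T² = 4π²r³/μ at r = 15400 km, T = 16.1 hours = 16.1 × 3600 s = 57960 s: μ = 4π²r³/T² = 42920.5 km³/s².
Transfer-ellipse semi-major axis a_t = (r₁ + r₂)/2 = (3760 + 15400)/2 = 9580 km.
Transfer time t = π√(a_t³/μ) = 14220 s.
The target's mean motion on its circular orbit is ω₂ = √(μ/r₂³) = 1.084×10^-4 rad/s.
Angle swept by the target during transfer: ω₂·t = 1.5414 rad = 88.32°.
Arrival is 180° from departure on the ellipse, so φ = 180° − 88.32° = 91.7°.

φ = 91.7°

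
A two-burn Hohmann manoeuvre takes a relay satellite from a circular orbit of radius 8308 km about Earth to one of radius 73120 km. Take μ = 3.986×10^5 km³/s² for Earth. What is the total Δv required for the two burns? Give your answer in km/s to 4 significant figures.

Δv = 3.636 km/s

The Hohmann ellipse has a_t = (r₁ + r₂)/2 = 40714 km.
At r₁ the circular-orbit speed is v₁ = √(μ/r₁) = 6.927 km/s.
Transfer-orbit speed at r₁ (v² = μ(2/r − 1/a)): v_p = √[μ(2/r₁ − 1/a_t)] = 9.283 km/s.
First burn Δv₁ = |v_p − v₁| = 2.356 km/s.
Circular speed at r₂: v₂ = √(μ/r₂) = 2.335 km/s.
Transfer-orbit speed at r₂: v_a = √[μ(2/r₂ − 1/a_t)] = 1.055 km/s.
Second burn Δv₂ = |v₂ − v_a| = 1.280 km/s.
Δv = Δv₁ + Δv₂ = 2.356 + 1.280 = 3.636 km/s.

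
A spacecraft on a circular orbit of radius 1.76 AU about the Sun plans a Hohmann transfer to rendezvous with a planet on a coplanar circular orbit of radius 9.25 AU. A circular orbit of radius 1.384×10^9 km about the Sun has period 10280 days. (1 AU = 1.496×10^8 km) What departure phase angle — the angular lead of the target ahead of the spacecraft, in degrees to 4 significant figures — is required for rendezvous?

From Kepler's third law T² = 4π²r³/μ at r = 1.384×10^9 km, T = 10280 days = 10280 × 86400 s = 8.88192×10^8 s: μ = 4π²r³/T² = 1.32664×10^11 km³/s².
In km: r₁ = 1.76 × 1.496×10^8 = 2.63296×10^8 km; r₂ = 9.25 × 1.496×10^8 = 1.3838×10^9 km.
Transfer-ellipse semi-major axis a_t = (r₁ + r₂)/2 = (2.63296×10^8 + 1.3838×10^9)/2 = 8.23548×10^8 km.
Transfer time t = π√(a_t³/μ) = 2.0385×10^8 s.
The target's mean motion on its circular orbit is ω₂ = √(μ/r₂³) = 7.0757×10^-9 rad/s.
Angle swept by the target during transfer: ω₂·t = 1.4424 rad = 82.64°.
Arrival is 180° from departure on the ellipse, so φ = 180° − 82.64° = 97.36°.

φ = 97.36°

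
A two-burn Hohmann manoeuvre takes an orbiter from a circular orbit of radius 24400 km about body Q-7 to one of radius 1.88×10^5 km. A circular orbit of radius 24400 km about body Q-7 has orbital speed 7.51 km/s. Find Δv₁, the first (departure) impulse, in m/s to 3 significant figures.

Δv₁ = 2480 m/s

From the circular-orbit relation v² = μ/r at r = 24400 km: μ = v²r = (7.51)² × 24400 = 1.37616×10^6 km³/s².
Transfer-ellipse semi-major axis a_t = (r₁ + r₂)/2 = (24400 + 1.880×10^5)/2 = 1.062×10^5 km.
On the circular orbit at r = 24400 km, v_c = √(μ/r) = 7.510 km/s.
Transfer-orbit speed at the same r (vis-viva, a = a_t): v_t = √[μ(2/r − 1/a_t)] = 9.992 km/s.
Δv₁ = |v_t − v_c| = |9.992 − 7.510| = 2.482 km/s.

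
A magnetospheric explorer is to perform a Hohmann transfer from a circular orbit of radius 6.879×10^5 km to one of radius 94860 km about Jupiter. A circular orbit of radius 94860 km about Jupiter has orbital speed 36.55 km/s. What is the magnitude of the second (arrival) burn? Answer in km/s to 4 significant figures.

From the circular-orbit relation v² = μ/r at r = 94860 km: μ = v²r = (36.55)² × 94860 = 1.26724×10^8 km³/s².
Semi-major axis of the transfer orbit: a_t = (6.879×10^5 + 94860)/2 = 3.9138×10^5 km.
On the circular orbit at r = 94860 km, v_c = √(μ/r) = 36.55 km/s.
Transfer-orbit speed at the same r (vis-viva, a = a_t): v_t = √[μ(2/r − 1/a_t)] = 48.46 km/s.
Δv₂ = |v_t − v_c| = |48.46 − 36.55| = 11.91 km/s.

Δv₂ = 11.91 km/s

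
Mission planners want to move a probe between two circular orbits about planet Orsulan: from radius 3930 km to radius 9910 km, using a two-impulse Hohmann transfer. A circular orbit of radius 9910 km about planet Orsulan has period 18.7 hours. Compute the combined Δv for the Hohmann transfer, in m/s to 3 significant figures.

Δv = 517 m/s

From Kepler's third law T² = 4π²r³/μ at r = 9910 km, T = 18.7 hours = 18.7 × 3600 s = 67320 s: μ = 4π²r³/T² = 8477.98 km³/s².
Semi-major axis of the transfer orbit: a_t = (3930 + 9910)/2 = 6920 km.
Circular speed at r₁: v₁ = √(μ/r₁) = √(8477.98/3930) = 1.4688 km/s.
Transfer-orbit speed at r₁ (v² = μ(2/r − 1/a)): v_p = √[μ(2/r₁ − 1/a_t)] = 1.7577 km/s.
First burn Δv₁ = |v_p − v₁| = 0.2889 km/s.
At r₂, v₂ = √(μ/r₂) = 0.9249 km/s.
Transfer-orbit speed at r₂: v_a = √[μ(2/r₂ − 1/a_t)] = 0.6970 km/s.
Second burn Δv₂ = |v₂ − v_a| = 0.2279 km/s.
Total Δv = Δv₁ + Δv₂ = 0.5168 km/s.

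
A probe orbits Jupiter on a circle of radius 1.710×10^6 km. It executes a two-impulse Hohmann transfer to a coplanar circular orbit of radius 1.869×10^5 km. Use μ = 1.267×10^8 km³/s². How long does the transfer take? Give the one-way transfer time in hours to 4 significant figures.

t = 71.61 hours

Semi-major axis of the transfer orbit: a_t = (1.710×10^6 + 1.869×10^5)/2 = 9.4845×10^5 km.
Transfer time t = π√(a_t³/μ) = π√((9.4845×10^5)³ / 1.267×10^8) = 2.578×10^5 s.
Converting: 2.578×10^5 s ÷ 3600 s/hour = 71.61 hours.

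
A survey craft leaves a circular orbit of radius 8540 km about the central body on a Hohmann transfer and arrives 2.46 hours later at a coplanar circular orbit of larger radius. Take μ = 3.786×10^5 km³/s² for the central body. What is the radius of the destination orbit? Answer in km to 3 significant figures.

r₂ = 20300 km

Transfer time t = 2.46 hours = 8856 s, and t = π√(a_t³/μ).
So a_t = (μ t²/π²)^(1/3) = (3.786×10^5 × (8856)² / π²)^(1/3) = 14436 km.
Since a_t = (r₁ + r₂)/2, r₂ = 2a_t − r₁ = 2×14436 − 8540 = 20332 km.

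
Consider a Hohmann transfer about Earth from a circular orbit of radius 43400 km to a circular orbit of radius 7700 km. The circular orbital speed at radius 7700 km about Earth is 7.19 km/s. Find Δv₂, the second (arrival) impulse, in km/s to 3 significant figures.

Δv₂ = 2.18 km/s

From the circular-orbit relation v² = μ/r at r = 7700 km: μ = v²r = (7.19)² × 7700 = 3.98060×10^5 km³/s².
Semi-major axis of the transfer orbit: a_t = (43400 + 7700)/2 = 25550 km.
On the circular orbit at r = 7700 km, v_c = √(μ/r) = 7.190 km/s.
Transfer-orbit speed at the same r (vis-viva, a = a_t): v_t = √[μ(2/r − 1/a_t)] = 9.371 km/s.
Δv₂ = |v_t − v_c| = |9.371 − 7.190| = 2.181 km/s.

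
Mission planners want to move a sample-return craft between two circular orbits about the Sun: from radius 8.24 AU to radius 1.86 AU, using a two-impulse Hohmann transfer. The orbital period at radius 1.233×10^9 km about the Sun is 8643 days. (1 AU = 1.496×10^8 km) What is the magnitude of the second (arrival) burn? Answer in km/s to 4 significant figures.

From Kepler's third law T² = 4π²r³/μ at r = 1.233×10^9 km, T = 8643 days = 8643 × 86400 s = 7.467552×10^8 s: μ = 4π²r³/T² = 1.32707×10^11 km³/s².
In km: r₁ = 8.24 × 1.496×10^8 = 1.232704×10^9 km; r₂ = 1.86 × 1.496×10^8 = 2.78256×10^8 km.
The Hohmann ellipse has a_t = (r₁ + r₂)/2 = 7.5548×10^8 km.
Circular speed at r = 2.78256×10^8 km: v_c = √(μ/r) = 21.839 km/s.
Transfer-orbit speed at the same r (vis-viva, a = a_t): v_t = √[μ(2/r − 1/a_t)] = 27.896 km/s.
Δv₂ = |v_t − v_c| = |27.896 − 21.839| = 6.057 km/s.

Δv₂ = 6.057 km/s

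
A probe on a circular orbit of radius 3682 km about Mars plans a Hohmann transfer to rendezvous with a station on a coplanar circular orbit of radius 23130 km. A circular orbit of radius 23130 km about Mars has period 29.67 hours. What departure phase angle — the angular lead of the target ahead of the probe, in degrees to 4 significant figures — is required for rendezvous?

φ = 100.6°

From Kepler's third law T² = 4π²r³/μ at r = 23130 km, T = 29.67 hours = 29.67 × 3600 s = 1.06812×10^5 s: μ = 4π²r³/T² = 42820.0 km³/s².
Semi-major axis of the transfer orbit: a_t = (3682 + 23130)/2 = 13406 km.
Transfer time t = π√(a_t³/μ) = 23565.4 s.
The target's mean motion on its circular orbit is ω₂ = √(μ/r₂³) = 5.88247×10^-5 rad/s.
Angle swept by the target during transfer: ω₂·t = 1.38623 rad = 79.43°.
Arrival is 180° from departure on the ellipse, so φ = 180° − 79.43° = 100.6°.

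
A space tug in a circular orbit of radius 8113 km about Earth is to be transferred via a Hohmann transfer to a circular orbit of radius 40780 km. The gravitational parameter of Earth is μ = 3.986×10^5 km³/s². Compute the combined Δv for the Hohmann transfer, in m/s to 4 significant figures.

Δv = 3369 m/s

Transfer-ellipse semi-major axis a_t = (r₁ + r₂)/2 = (8113 + 40780)/2 = 24446.5 km.
Circular speed at r₁: v₁ = √(μ/r₁) = √(3.986×10^5/8113) = 7.009 km/s.
Transfer-orbit speed at r₁ (v² = μ(2/r − 1/a)): v_p = √[μ(2/r₁ − 1/a_t)] = 9.053 km/s.
First burn Δv₁ = |v_p − v₁| = 2.044 km/s.
Circular speed at r₂: v₂ = √(μ/r₂) = 3.126 km/s.
Transfer-orbit speed at r₂: v_a = √[μ(2/r₂ − 1/a_t)] = 1.801 km/s.
Second burn Δv₂ = |v₂ − v_a| = 1.325 km/s.
Total Δv = Δv₁ + Δv₂ = 3.369 km/s.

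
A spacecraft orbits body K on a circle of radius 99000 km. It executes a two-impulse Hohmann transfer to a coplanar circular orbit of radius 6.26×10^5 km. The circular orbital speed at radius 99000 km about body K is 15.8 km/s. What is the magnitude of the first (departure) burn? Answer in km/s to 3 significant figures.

Δv₁ = 4.96 km/s

From the circular-orbit relation v² = μ/r at r = 99000 km: μ = v²r = (15.8)² × 99000 = 2.47144×10^7 km³/s².
Transfer-ellipse semi-major axis a_t = (r₁ + r₂)/2 = (99000 + 6.260×10^5)/2 = 3.625×10^5 km.
Circular speed at r = 99000 km: v_c = √(μ/r) = 15.800 km/s.
Transfer-orbit speed at the same r (vis-viva, a = a_t): v_t = √[μ(2/r − 1/a_t)] = 20.763 km/s.
Δv₁ = |v_t − v_c| = |20.763 − 15.800| = 4.963 km/s.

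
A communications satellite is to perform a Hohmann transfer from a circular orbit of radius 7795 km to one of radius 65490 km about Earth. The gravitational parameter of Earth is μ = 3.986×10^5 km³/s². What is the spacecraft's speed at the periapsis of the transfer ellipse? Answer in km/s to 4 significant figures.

v = 9.560 km/s

Transfer-ellipse semi-major axis a_t = (r₁ + r₂)/2 = (7795 + 65490)/2 = 36642.5 km.
At periapsis, r = 7795 km.
Applying v² = μ(2/r − 1/a_t): v = 9.560 km/s.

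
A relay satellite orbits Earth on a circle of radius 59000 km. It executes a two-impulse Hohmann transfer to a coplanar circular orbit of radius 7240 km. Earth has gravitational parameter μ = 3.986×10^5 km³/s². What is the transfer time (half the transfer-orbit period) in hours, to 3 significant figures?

Semi-major axis of the transfer orbit: a_t = (59000 + 7240)/2 = 33120 km.
Half the transfer-orbit period gives t = π√(a_t³/μ) = 29990 s.
Converting: 29990 s ÷ 3600 s/hour = 8.33 hours.

t = 8.33 hours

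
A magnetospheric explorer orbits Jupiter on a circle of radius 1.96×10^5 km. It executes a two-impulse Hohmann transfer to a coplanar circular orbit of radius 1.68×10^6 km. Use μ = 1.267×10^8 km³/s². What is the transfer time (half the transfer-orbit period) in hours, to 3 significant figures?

t = 70.4 hours

Transfer-ellipse semi-major axis a_t = (r₁ + r₂)/2 = (1.960×10^5 + 1.680×10^6)/2 = 9.380×10^5 km.
Transfer time t = π√(a_t³/μ) = π√((9.380×10^5)³ / 1.267×10^8) = 2.536×10^5 s.
Converting: 2.536×10^5 s ÷ 3600 s/hour = 70.4 hours.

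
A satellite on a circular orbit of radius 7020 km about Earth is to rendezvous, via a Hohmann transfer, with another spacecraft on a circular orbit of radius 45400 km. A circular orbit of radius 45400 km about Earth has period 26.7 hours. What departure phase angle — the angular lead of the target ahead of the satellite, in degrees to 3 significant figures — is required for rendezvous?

From Kepler's third law T² = 4π²r³/μ at r = 45400 km, T = 26.7 hours = 26.7 × 3600 s = 96120 s: μ = 4π²r³/T² = 3.99852×10^5 km³/s².
Transfer-ellipse semi-major axis a_t = (r₁ + r₂)/2 = (7020 + 45400)/2 = 26210 km.
Transfer time t = π√(a_t³/μ) = 21081.5 s.
Target angular speed ω₂ = √(μ/r₂³) = 6.53681×10^-5 rad/s.
Angle swept by the target during transfer: ω₂·t = 1.3781 rad = 78.96°.
The satellite traverses 180° on the transfer ellipse, so the target must lead by 180° − 78.96° = 101°.

φ = 101°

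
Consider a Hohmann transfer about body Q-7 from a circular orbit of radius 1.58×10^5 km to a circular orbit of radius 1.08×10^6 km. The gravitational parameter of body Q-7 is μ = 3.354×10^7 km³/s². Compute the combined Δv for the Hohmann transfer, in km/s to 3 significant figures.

Δv = 7.43 km/s

Semi-major axis of the transfer orbit: a_t = (1.580×10^5 + 1.080×10^6)/2 = 6.190×10^5 km.
Circular speed at r₁: v₁ = √(μ/r₁) = √(3.354×10^7/1.580×10^5) = 14.5698 km/s.
On the transfer ellipse at r₁, vis-viva equation gives v_p = √[μ(2/r₁ − 1/a_t)] = 19.2451 km/s.
First burn Δv₁ = |v_p − v₁| = 4.6753 km/s.
At r₂, v₂ = √(μ/r₂) = 5.5728 km/s.
Transfer-orbit speed at r₂: v_a = √[μ(2/r₂ − 1/a_t)] = 2.8155 km/s.
Second burn Δv₂ = |v₂ − v_a| = 2.7573 km/s.
Δv = Δv₁ + Δv₂ = 4.6753 + 2.7573 = 7.433 km/s.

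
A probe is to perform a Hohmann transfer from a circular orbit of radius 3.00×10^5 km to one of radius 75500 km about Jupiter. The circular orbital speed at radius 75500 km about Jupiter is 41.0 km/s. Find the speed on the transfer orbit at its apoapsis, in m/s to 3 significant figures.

From the circular-orbit relation v² = μ/r at r = 75500 km: μ = v²r = (41.0)² × 75500 = 1.26916×10^8 km³/s².
The Hohmann ellipse has a_t = (r₁ + r₂)/2 = 1.8775×10^5 km.
At apoapsis, r = 3.000×10^5 km.
Vis-viva: v = √[μ(2/r − 1/a_t)] = √[1.26916×10^8 × (2/3.000×10^5 − 1/1.8775×10^5)] = 13.04 km/s.

v = 13000 m/s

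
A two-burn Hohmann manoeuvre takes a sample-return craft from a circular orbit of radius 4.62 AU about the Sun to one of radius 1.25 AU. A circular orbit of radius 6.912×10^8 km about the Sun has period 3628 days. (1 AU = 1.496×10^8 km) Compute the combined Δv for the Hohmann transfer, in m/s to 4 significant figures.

From Kepler's third law T² = 4π²r³/μ at r = 6.912×10^8 km, T = 3628 days = 3628 × 86400 s = 3.134592×10^8 s: μ = 4π²r³/T² = 1.32681×10^11 km³/s².
In km: r₁ = 4.62 × 1.496×10^8 = 6.91152×10^8 km; r₂ = 1.25 × 1.496×10^8 = 1.870×10^8 km.
The Hohmann ellipse has a_t = (r₁ + r₂)/2 = 4.39076×10^8 km.
At r₁ the circular-orbit speed is v₁ = √(μ/r₁) = 13.855 km/s.
On the transfer ellipse at r₁, vis-viva gives v_a = √[μ(2/r₁ − 1/a_t)] = 9.0421 km/s.
First burn Δv₁ = |v_a − v₁| = 4.813 km/s.
At r₂, v₂ = √(μ/r₂) = 26.637 km/s.
Transfer-orbit speed at r₂: v_p = √[μ(2/r₂ − 1/a_t)] = 33.420 km/s.
Second burn Δv₂ = |v₂ − v_p| = 6.783 km/s.
Δv = Δv₁ + Δv₂ = 4.813 + 6.783 = 11.60 km/s.

Δv = 11600 m/s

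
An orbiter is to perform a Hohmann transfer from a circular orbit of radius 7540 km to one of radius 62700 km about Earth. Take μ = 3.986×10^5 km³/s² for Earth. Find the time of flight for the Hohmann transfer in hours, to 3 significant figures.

Transfer-ellipse semi-major axis a_t = (r₁ + r₂)/2 = (7540 + 62700)/2 = 35120 km.
Transfer time t = π√(a_t³/μ) = π√((35120)³ / 3.986×10^5) = 32750 s.
Converting: 32750 s ÷ 3600 s/hour = 9.10 hours.

t = 9.10 hours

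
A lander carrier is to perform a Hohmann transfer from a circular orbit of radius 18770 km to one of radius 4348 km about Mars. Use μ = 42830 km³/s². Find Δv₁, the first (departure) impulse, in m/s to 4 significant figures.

Δv₁ = 584.1 m/s

Transfer-ellipse semi-major axis a_t = (r₁ + r₂)/2 = (18770 + 4348)/2 = 11559 km.
On the circular orbit at r = 18770 km, v_c = √(μ/r) = 1.5106 km/s.
Transfer-orbit speed at the same r (vis-viva, a = a_t): v_t = √[μ(2/r − 1/a_t)] = 0.92646 km/s.
Δv₁ = |v_t − v_c| = |0.92646 − 1.5106| = 0.5841 km/s.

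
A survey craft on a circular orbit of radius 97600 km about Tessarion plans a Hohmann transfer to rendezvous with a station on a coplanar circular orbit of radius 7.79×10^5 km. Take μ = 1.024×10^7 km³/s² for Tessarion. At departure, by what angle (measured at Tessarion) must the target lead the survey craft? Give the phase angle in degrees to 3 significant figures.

φ = 104°

Semi-major axis of the transfer orbit: a_t = (97600 + 7.790×10^5)/2 = 4.383×10^5 km.
Transfer time t = π√(a_t³/μ) = 2.849×10^5 s.
The target's mean motion on its circular orbit is ω₂ = √(μ/r₂³) = 4.654×10^-6 rad/s.
Angle swept by the target during transfer: ω₂·t = 1.326 rad = 75.97°.
The survey craft traverses 180° on the transfer ellipse, so the target must lead by 180° − 75.97° = 104°.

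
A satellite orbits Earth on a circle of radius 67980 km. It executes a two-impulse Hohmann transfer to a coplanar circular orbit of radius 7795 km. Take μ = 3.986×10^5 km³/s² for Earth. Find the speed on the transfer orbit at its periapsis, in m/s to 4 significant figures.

Transfer-ellipse semi-major axis a_t = (r₁ + r₂)/2 = (67980 + 7795)/2 = 37887.5 km.
At periapsis, r = 7795 km.
Vis-viva: v = √[μ(2/r − 1/a_t)] = √[3.986×10^5 × (2/7795 − 1/37887.5)] = 9.579 km/s.

v = 9579 m/s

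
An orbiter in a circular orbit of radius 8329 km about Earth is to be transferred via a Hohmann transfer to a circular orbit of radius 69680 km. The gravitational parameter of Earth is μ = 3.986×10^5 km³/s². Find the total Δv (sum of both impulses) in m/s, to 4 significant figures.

Transfer-ellipse semi-major axis a_t = (r₁ + r₂)/2 = (8329 + 69680)/2 = 39004.5 km.
Circular speed at r₁: v₁ = √(μ/r₁) = √(3.986×10^5/8329) = 6.918 km/s.
Transfer-orbit speed at r₁ (vis-viva equation): v_p = √[μ(2/r₁ − 1/a_t)] = 9.246 km/s.
First burn Δv₁ = |v_p − v₁| = 2.328 km/s.
At r₂, v₂ = √(μ/r₂) = 2.392 km/s.
Transfer-orbit speed at r₂: v_a = √[μ(2/r₂ − 1/a_t)] = 1.105 km/s.
Second burn Δv₂ = |v₂ − v_a| = 1.287 km/s.
Δv = Δv₁ + Δv₂ = 2.328 + 1.287 = 3.615 km/s.

Δv = 3615 m/s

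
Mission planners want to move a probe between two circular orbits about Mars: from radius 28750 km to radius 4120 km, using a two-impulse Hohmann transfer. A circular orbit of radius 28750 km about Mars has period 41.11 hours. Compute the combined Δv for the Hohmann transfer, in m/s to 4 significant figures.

Δv = 1650 m/s

From Kepler's third law T² = 4π²r³/μ at r = 28750 km, T = 41.11 hours = 41.11 × 3600 s = 1.47996×10^5 s: μ = 4π²r³/T² = 42832.5 km³/s².
Semi-major axis of the transfer orbit: a_t = (28750 + 4120)/2 = 16435 km.
Circular speed at r₁: v₁ = √(μ/r₁) = √(42832.5/28750) = 1.220584 km/s.
Transfer-orbit speed at r₁ (vis-viva equation): v_a = √[μ(2/r₁ − 1/a_t)] = 0.6111270 km/s.
First burn Δv₁ = |v_a − v₁| = 0.60946 km/s.
Circular speed at r₂: v₂ = √(μ/r₂) = 3.2243 km/s.
Transfer-orbit speed at r₂: v_p = √[μ(2/r₂ − 1/a_t)] = 4.2645 km/s.
Second burn Δv₂ = |v₂ − v_p| = 1.0402 km/s.
Δv = Δv₁ + Δv₂ = 0.60946 + 1.0402 = 1.650 km/s.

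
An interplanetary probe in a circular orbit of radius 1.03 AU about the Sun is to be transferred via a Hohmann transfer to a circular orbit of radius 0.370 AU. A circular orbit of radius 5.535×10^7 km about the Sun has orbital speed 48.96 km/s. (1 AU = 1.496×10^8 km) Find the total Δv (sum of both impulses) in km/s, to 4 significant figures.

Δv = 18.44 km/s

From the circular-orbit relation v² = μ/r at r = 5.535×10^7 km: μ = v²r = (48.96)² × 5.535×10^7 = 1.32678×10^11 km³/s².
In km: r₁ = 1.03 × 1.496×10^8 = 1.54088×10^8 km; r₂ = 0.370 × 1.496×10^8 = 5.5352×10^7 km.
Semi-major axis of the transfer orbit: a_t = (1.54088×10^8 + 5.5352×10^7)/2 = 1.0472×10^8 km.
Circular speed at r₁: v₁ = √(μ/r₁) = √(1.32678×10^11/1.54088×10^8) = 29.34 km/s.
Transfer-orbit speed at r₁ (vis-viva): v_a = √[μ(2/r₁ − 1/a_t)] = 21.33 km/s.
First burn Δv₁ = |v_a − v₁| = 8.010 km/s.
Circular speed at r₂: v₂ = √(μ/r₂) = 48.96 km/s.
Transfer-orbit speed at r₂: v_p = √[μ(2/r₂ − 1/a_t)] = 59.39 km/s.
Second burn Δv₂ = |v₂ − v_p| = 10.43 km/s.
Δv = Δv₁ + Δv₂ = 8.010 + 10.43 = 18.44 km/s.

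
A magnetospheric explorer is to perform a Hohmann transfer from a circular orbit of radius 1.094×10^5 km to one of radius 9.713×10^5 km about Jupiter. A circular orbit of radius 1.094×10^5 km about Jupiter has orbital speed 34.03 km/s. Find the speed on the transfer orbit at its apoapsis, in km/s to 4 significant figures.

v = 5.139 km/s

From the circular-orbit relation v² = μ/r at r = 1.094×10^5 km: μ = v²r = (34.03)² × 1.094×10^5 = 1.26690×10^8 km³/s².
The Hohmann ellipse has a_t = (r₁ + r₂)/2 = 5.4035×10^5 km.
The apoapsis of the transfer ellipse is at r = 9.713×10^5 km.
From the vis-viva equation, v = √[μ(2/r − 1/a_t)] = 5.139 km/s.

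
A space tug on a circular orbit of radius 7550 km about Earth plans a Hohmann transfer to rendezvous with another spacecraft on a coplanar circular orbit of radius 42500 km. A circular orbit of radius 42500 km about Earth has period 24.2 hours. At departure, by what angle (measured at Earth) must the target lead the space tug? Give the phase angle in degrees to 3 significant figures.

From Kepler's third law T² = 4π²r³/μ at r = 42500 km, T = 24.2 hours = 24.2 × 3600 s = 87120 s: μ = 4π²r³/T² = 3.99292×10^5 km³/s².
Semi-major axis of the transfer orbit: a_t = (7550 + 42500)/2 = 25025 km.
The half-period of the transfer ellipse is t = π√(a_t³/μ) = 19682 s.
Target angular speed ω₂ = √(μ/r₂³) = 7.2121×10^-5 rad/s.
Angle swept by the target during transfer: ω₂·t = 1.4195 rad = 81.33°.
Arrival is 180° from departure on the ellipse, so φ = 180° − 81.33° = 98.7°.

φ = 98.7°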